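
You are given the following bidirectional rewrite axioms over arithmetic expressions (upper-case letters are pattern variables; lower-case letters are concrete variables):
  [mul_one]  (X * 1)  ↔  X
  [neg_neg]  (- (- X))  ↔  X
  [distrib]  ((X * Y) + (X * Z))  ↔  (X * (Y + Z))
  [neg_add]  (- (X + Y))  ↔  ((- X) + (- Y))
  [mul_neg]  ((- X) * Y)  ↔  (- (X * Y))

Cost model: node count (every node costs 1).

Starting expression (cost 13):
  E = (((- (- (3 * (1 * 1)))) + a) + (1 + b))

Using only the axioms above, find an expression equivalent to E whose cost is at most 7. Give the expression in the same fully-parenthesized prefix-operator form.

1. [mul_one →] (1 * 1)  →  1;  E = (((- (- (3 * 1))) + a) + (1 + b))
2. [neg_neg →] (- (- (3 * 1)))  →  (3 * 1);  E = (((3 * 1) + a) + (1 + b))
3. [mul_one →] (3 * 1)  →  3;  cost 7 ≤ 7, done

((3 + a) + (1 + b))   [cost 7]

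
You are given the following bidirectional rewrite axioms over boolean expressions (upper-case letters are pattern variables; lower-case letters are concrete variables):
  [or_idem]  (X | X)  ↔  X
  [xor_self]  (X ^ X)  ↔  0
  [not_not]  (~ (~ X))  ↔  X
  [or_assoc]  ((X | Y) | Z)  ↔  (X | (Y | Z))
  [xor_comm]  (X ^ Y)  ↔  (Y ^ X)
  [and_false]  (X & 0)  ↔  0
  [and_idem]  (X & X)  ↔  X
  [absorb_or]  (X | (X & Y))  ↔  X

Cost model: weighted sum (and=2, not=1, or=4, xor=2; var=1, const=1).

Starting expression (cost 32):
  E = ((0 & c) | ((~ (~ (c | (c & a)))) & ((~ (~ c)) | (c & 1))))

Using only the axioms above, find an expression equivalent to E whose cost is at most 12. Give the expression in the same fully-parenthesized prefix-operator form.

1. [absorb_or →] (c | (c & a))  →  c;  E = ((0 & c) | ((~ (~ c)) & ((~ (~ c)) | (c & 1))))
2. [not_not →] (~ (~ c))  →  c;  E = ((0 & c) | (c & ((~ (~ c)) | (c & 1))))
3. [not_not →] (~ (~ c))  →  c;  E = ((0 & c) | (c & (c | (c & 1))))
4. [absorb_or →] (c | (c & 1))  →  c;  cost 12 ≤ 12, done

((0 & c) | (c & c))   [cost 12]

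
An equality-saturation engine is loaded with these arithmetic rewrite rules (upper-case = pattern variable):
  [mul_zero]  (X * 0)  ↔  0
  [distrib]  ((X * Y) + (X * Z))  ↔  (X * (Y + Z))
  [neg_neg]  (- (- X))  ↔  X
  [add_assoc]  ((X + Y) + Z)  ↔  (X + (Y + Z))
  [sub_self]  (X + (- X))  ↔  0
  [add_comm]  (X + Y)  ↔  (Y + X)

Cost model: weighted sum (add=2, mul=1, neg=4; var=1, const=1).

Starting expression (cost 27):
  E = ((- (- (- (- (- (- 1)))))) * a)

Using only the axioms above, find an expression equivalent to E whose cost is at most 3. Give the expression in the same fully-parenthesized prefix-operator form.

(1 * a)   [cost 3]

1. [neg_neg →] (- (- (- (- 1))))  →  (- (- 1));  E = ((- (- (- (- 1)))) * a)
2. [neg_neg →] (- (- (- (- 1))))  →  (- (- 1));  E = ((- (- 1)) * a)
3. [neg_neg →] (- (- 1))  →  1;  cost 3 ≤ 3, done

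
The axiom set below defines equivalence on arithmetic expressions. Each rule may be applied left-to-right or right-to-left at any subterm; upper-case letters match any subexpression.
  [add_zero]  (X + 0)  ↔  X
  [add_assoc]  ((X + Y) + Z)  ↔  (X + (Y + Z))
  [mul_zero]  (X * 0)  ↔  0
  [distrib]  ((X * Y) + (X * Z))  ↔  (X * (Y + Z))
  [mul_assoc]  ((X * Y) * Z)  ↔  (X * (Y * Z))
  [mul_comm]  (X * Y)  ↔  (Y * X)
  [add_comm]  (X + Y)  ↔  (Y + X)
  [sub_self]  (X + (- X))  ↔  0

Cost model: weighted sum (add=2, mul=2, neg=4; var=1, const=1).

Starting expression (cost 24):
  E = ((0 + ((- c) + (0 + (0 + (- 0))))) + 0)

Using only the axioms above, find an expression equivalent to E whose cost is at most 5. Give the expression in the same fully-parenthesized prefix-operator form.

step 1: sub_self (→) rewrites (0 + (- 0)) into 0, now ((0 + ((- c) + (0 + 0))) + 0)
step 2: add_comm (→) rewrites (0 + ((- c) + (0 + 0))) into (((- c) + (0 + 0)) + 0), now ((((- c) + (0 + 0)) + 0) + 0)
step 3: add_zero (→) rewrites (0 + 0) into 0, now ((((- c) + 0) + 0) + 0)
step 4: add_zero (→) rewrites ((- c) + 0) into (- c), now (((- c) + 0) + 0)
step 5: add_zero (→) rewrites ((- c) + 0) into (- c), now ((- c) + 0)
step 6: add_zero (→) rewrites ((- c) + 0) into (- c), reaching cost 5 (bound 5)

(- c)   [cost 5]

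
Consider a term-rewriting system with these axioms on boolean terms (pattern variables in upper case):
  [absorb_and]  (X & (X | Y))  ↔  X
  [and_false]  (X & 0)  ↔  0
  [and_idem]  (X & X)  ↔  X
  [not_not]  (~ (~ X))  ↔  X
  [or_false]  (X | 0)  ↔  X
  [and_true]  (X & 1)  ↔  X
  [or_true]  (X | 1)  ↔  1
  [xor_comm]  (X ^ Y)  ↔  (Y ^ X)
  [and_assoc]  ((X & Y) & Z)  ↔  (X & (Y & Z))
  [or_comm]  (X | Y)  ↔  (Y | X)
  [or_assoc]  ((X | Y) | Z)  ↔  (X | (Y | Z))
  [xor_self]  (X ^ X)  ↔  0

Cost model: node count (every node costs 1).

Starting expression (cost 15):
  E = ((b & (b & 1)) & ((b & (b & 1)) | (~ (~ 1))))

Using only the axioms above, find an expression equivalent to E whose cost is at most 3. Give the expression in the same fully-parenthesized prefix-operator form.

(b & b)   [cost 3]

step 1: not_not (→) rewrites (~ (~ 1)) into 1, now ((b & (b & 1)) & ((b & (b & 1)) | 1))
step 2: absorb_and (→) rewrites ((b & (b & 1)) & ((b & (b & 1)) | 1)) into (b & (b & 1))
step 3: and_true (→) rewrites (b & 1) into b, reaching cost 3 (bound 3)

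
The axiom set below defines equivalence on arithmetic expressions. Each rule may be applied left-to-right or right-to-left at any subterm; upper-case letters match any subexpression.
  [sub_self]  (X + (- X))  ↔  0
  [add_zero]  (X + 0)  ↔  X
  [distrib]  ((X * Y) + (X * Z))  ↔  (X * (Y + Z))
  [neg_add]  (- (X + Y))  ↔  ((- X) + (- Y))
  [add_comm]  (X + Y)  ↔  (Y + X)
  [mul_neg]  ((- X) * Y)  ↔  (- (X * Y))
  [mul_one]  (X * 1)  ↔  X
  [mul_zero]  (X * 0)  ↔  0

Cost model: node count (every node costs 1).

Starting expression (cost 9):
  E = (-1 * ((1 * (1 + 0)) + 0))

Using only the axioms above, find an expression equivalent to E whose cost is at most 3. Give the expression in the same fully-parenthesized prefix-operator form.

(1) ((1 * (1 + 0)) + 0)  =[add_zero →]=  (1 * (1 + 0))    ⊢ (-1 * (1 * (1 + 0)))
(2) (1 + 0)  =[add_zero →]=  1    ⊢ (-1 * (1 * 1))
(3) (1 * 1)  =[mul_one →]=  1    ⊢ cost 3, within 3

(-1 * 1)   [cost 3]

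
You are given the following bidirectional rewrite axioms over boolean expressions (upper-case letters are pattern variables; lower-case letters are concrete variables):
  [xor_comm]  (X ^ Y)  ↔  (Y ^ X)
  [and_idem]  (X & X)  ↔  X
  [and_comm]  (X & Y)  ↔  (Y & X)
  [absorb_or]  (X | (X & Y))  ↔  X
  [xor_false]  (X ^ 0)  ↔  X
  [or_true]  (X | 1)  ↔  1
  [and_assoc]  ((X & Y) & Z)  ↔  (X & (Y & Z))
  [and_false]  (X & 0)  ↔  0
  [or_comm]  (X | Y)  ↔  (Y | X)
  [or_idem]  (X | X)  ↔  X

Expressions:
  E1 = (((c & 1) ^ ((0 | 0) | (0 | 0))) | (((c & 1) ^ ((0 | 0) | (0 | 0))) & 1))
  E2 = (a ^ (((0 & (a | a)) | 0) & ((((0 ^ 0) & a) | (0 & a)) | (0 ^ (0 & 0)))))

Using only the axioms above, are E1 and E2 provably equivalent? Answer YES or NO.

NO

Every axiom is a valid identity, so a rewrite proof would force E1 and E2 to agree under every assignment.
At a=0, c=1: E1 = 1 but E2 = 0; they differ, so no derivation exists.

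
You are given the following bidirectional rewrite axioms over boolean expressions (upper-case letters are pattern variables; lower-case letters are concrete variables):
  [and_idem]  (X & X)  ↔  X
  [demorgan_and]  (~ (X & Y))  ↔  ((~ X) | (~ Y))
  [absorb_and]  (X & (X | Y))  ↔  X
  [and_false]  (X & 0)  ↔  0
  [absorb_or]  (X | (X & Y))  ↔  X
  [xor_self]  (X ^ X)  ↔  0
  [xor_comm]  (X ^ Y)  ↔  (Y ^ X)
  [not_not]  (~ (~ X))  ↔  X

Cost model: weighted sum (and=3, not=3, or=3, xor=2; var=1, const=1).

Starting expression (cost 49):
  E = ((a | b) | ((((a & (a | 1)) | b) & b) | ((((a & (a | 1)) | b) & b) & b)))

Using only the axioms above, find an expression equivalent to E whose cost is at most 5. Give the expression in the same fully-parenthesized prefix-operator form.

(a | b)   [cost 5]

1. [absorb_or →] ((((a & (a | 1)) | b) & b) | ((((a & (a | 1)) | b) & b) & b))  →  (((a & (a | 1)) | b) & b);  E = ((a | b) | (((a & (a | 1)) | b) & b))
2. [absorb_and →] (a & (a | 1))  →  a;  E = ((a | b) | ((a | b) & b))
3. [absorb_or →] ((a | b) | ((a | b) & b))  →  (a | b);  cost 5 ≤ 5, done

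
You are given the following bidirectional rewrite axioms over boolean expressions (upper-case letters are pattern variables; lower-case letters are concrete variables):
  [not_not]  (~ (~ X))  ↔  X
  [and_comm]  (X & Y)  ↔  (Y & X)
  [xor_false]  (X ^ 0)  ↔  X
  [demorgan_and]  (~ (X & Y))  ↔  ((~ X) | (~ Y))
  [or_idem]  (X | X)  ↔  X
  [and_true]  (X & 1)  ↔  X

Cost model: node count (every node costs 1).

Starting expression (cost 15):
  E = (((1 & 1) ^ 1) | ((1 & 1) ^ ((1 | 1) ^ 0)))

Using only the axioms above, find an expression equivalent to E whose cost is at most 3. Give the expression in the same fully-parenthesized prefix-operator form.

1. [or_idem →] (1 | 1)  →  1;  E = (((1 & 1) ^ 1) | ((1 & 1) ^ (1 ^ 0)))
2. [xor_false →] (1 ^ 0)  →  1;  E = (((1 & 1) ^ 1) | ((1 & 1) ^ 1))
3. [or_idem →] (((1 & 1) ^ 1) | ((1 & 1) ^ 1))  →  ((1 & 1) ^ 1)
4. [and_true →] (1 & 1)  →  1;  cost 3 ≤ 3, done

(1 ^ 1)   [cost 3]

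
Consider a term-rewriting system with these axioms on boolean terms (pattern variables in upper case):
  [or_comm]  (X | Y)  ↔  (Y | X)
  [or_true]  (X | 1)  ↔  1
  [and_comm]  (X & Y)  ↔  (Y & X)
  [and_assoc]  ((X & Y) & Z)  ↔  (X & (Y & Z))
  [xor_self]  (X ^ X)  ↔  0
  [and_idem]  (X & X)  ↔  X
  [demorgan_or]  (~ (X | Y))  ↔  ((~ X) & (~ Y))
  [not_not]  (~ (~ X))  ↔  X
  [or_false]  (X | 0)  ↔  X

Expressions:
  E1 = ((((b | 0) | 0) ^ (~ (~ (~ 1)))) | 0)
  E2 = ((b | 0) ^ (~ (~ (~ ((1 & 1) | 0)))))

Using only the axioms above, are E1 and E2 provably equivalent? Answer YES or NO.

YES

1. [not_not →] (~ (~ 1))  →  1;  E1 = ((((b | 0) | 0) ^ (~ 1)) | 0)
2. [or_false →] ((b | 0) | 0)  →  (b | 0);  E1 = (((b | 0) ^ (~ 1)) | 0)
3. [or_false →] (((b | 0) ^ (~ 1)) | 0)  →  ((b | 0) ^ (~ 1))
4. [and_idem ←] 1  →  (1 & 1);  E1 = ((b | 0) ^ (~ (1 & 1)))
5. [or_false ←] (1 & 1)  →  ((1 & 1) | 0);  E1 = ((b | 0) ^ (~ ((1 & 1) | 0)))
6. [not_not ←] (~ ((1 & 1) | 0))  →  (~ (~ (~ ((1 & 1) | 0))));  this is E2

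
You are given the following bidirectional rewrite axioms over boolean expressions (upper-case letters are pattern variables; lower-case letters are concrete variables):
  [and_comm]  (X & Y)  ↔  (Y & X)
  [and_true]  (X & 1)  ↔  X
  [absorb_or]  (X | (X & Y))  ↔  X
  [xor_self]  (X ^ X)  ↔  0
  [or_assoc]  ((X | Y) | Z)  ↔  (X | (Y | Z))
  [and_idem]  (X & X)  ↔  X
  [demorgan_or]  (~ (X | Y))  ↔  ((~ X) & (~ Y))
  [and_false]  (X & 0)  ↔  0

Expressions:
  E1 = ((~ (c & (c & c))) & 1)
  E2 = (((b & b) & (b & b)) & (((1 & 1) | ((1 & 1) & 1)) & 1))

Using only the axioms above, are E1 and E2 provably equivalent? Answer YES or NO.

NO

All listed rules preserve value, hence provable equivalence implies equal values everywhere; look for a separating assignment.
b=0, c=0 gives E1 ↦ 1, E2 ↦ 0; values differ ⇒ not provably equivalent.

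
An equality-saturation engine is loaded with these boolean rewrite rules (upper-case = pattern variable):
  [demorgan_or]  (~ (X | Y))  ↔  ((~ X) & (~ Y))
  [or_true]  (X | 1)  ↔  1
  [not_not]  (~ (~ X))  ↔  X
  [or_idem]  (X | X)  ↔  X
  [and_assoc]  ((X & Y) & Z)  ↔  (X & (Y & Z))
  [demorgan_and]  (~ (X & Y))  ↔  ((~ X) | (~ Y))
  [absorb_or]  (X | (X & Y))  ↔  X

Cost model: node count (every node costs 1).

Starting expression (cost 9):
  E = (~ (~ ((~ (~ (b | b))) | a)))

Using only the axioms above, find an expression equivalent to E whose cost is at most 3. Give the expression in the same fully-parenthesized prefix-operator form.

(b | a)   [cost 3]

1. [not_not →] (~ (~ ((~ (~ (b | b))) | a)))  →  ((~ (~ (b | b))) | a)
2. [or_idem →] (b | b)  →  b;  E = ((~ (~ b)) | a)
3. [not_not →] (~ (~ b))  →  b;  cost 3 ≤ 3, done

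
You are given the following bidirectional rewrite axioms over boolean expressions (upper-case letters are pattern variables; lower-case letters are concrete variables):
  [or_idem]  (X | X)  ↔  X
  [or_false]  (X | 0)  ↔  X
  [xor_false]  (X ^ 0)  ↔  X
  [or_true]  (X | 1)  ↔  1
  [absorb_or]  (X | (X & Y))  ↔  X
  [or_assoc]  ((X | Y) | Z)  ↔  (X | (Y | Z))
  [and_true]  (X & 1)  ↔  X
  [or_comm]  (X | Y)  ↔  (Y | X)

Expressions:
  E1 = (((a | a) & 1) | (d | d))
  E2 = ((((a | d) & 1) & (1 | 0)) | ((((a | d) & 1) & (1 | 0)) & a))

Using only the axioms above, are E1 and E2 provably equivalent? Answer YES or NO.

YES

step 1: or_idem (→) rewrites (d | d) into d, now (((a | a) & 1) | d)
step 2: or_idem (→) rewrites (a | a) into a, now ((a & 1) | d)
step 3: and_true (→) rewrites (a & 1) into a, now (a | d)
step 4: and_true (←) rewrites (a | d) into ((a | d) & 1)
step 5: and_true (←) rewrites (a | d) into ((a | d) & 1), now (((a | d) & 1) & 1)
step 6: or_false (←) rewrites 1 into (1 | 0), now (((a | d) & 1) & (1 | 0))
step 7: absorb_or (←) rewrites (((a | d) & 1) & (1 | 0)) into ((((a | d) & 1) & (1 | 0)) | ((((a | d) & 1) & (1 | 0)) & a)), which is E2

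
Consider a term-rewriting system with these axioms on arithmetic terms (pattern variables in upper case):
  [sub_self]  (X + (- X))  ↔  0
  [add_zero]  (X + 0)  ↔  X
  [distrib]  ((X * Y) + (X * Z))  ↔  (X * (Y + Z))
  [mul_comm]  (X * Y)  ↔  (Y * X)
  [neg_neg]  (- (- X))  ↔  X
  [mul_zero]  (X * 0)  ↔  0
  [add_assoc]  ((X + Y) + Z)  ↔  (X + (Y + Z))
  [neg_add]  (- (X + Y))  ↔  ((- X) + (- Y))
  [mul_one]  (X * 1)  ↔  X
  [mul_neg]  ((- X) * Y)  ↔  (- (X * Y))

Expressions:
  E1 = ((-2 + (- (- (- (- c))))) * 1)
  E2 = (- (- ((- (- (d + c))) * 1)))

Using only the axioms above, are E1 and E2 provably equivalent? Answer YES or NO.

All listed rules preserve value, hence provable equivalence implies equal values everywhere; look for a separating assignment.
c=0, d=0 gives E1 ↦ -2, E2 ↦ 0; values differ ⇒ not provably equivalent.

NO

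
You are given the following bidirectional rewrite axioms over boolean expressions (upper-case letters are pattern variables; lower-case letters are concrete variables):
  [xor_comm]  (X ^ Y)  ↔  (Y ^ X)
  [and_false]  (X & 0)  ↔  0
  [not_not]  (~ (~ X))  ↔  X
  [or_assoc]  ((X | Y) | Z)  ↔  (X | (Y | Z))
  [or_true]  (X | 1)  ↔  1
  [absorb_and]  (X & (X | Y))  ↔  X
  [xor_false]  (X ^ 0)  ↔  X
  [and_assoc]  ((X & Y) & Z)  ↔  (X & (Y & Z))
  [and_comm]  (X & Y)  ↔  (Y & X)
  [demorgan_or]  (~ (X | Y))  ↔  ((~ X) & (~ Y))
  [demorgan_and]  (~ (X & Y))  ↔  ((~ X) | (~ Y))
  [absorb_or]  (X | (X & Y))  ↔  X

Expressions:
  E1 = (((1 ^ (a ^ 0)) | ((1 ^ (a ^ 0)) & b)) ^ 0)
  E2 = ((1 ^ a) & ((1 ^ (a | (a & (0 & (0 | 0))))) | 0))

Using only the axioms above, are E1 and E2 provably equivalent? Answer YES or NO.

YES

1. [absorb_or →] ((1 ^ (a ^ 0)) | ((1 ^ (a ^ 0)) & b))  →  (1 ^ (a ^ 0));  E1 = ((1 ^ (a ^ 0)) ^ 0)
2. [xor_false →] (a ^ 0)  →  a;  E1 = ((1 ^ a) ^ 0)
3. [xor_false →] ((1 ^ a) ^ 0)  →  (1 ^ a)
4. [absorb_and ←] (1 ^ a)  →  ((1 ^ a) & ((1 ^ a) | 0))
5. [absorb_or ←] a  →  (a | (a & 0));  E1 = ((1 ^ a) & ((1 ^ (a | (a & 0))) | 0))
6. [absorb_and ←] 0  →  (0 & (0 | 0));  this is E2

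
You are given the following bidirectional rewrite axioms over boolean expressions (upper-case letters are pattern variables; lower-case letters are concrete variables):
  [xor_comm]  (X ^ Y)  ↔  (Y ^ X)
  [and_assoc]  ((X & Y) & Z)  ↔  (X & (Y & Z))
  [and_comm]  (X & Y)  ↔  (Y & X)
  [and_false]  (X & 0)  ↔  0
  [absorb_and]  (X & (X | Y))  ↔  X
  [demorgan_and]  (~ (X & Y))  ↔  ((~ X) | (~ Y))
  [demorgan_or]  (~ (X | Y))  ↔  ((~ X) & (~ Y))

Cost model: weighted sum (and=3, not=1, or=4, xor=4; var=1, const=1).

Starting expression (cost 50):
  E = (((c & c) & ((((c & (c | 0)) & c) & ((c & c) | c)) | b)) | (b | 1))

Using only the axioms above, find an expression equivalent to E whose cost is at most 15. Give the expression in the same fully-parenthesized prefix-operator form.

(1) (c & (c | 0))  =[absorb_and →]=  c    ⊢ (((c & c) & (((c & c) & ((c & c) | c)) | b)) | (b | 1))
(2) ((c & c) & ((c & c) | c))  =[absorb_and →]=  (c & c)    ⊢ (((c & c) & ((c & c) | b)) | (b | 1))
(3) ((c & c) & ((c & c) | b))  =[absorb_and →]=  (c & c)    ⊢ cost 15, within 15

((c & c) | (b | 1))   [cost 15]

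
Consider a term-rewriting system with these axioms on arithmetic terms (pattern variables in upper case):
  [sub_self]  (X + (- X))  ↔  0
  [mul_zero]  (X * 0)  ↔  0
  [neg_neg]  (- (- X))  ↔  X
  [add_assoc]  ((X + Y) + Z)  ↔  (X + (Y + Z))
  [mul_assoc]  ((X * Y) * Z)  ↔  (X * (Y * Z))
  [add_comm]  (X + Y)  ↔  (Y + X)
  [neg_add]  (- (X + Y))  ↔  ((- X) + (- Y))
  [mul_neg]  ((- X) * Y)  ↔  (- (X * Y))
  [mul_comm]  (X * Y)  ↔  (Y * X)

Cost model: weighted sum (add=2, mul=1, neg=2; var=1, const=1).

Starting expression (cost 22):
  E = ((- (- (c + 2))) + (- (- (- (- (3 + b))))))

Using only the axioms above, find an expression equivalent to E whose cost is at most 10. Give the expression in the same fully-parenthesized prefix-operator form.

((c + 2) + (3 + b))   [cost 10]

(1) (- (- (3 + b)))  =[neg_neg →]=  (3 + b)    ⊢ ((- (- (c + 2))) + (- (- (3 + b))))
(2) (- (- (c + 2)))  =[neg_neg →]=  (c + 2)    ⊢ ((c + 2) + (- (- (3 + b))))
(3) (- (- (3 + b)))  =[neg_neg →]=  (3 + b)    ⊢ cost 10, within 10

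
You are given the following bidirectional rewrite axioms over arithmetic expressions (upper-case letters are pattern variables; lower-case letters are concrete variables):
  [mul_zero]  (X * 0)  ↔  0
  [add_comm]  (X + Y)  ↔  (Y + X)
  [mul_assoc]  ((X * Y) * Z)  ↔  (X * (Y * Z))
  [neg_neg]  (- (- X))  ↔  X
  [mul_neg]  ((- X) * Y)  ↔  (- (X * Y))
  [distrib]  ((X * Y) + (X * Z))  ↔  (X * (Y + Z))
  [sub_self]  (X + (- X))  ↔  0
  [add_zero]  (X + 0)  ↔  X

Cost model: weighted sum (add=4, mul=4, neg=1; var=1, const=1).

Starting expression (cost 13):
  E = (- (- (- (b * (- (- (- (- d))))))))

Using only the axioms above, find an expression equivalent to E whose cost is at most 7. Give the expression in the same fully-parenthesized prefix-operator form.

(- (b * d))   [cost 7]

step 1: neg_neg (→) rewrites (- (- d)) into d, now (- (- (- (b * (- (- d))))))
step 2: neg_neg (→) rewrites (- (- d)) into d, now (- (- (- (b * d))))
step 3: neg_neg (→) rewrites (- (- (b * d))) into (b * d), reaching cost 7 (bound 7)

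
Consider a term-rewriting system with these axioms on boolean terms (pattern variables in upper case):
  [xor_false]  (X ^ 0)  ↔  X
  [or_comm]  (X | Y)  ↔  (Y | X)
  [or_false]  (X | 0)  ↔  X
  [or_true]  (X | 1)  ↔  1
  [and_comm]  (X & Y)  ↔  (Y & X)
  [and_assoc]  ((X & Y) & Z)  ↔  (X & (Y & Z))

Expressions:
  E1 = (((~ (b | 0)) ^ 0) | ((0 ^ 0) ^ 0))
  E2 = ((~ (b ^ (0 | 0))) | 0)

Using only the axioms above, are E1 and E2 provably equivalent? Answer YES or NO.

1. [xor_false →] ((~ (b | 0)) ^ 0)  →  (~ (b | 0));  E1 = ((~ (b | 0)) | ((0 ^ 0) ^ 0))
2. [xor_false →] ((0 ^ 0) ^ 0)  →  (0 ^ 0);  E1 = ((~ (b | 0)) | (0 ^ 0))
3. [or_false →] (b | 0)  →  b;  E1 = ((~ b) | (0 ^ 0))
4. [xor_false →] (0 ^ 0)  →  0;  E1 = ((~ b) | 0)
5. [or_false →] ((~ b) | 0)  →  (~ b)
6. [xor_false ←] b  →  (b ^ 0);  E1 = (~ (b ^ 0))
7. [or_false ←] (~ (b ^ 0))  →  ((~ (b ^ 0)) | 0)
8. [or_false ←] 0  →  (0 | 0);  this is E2

YES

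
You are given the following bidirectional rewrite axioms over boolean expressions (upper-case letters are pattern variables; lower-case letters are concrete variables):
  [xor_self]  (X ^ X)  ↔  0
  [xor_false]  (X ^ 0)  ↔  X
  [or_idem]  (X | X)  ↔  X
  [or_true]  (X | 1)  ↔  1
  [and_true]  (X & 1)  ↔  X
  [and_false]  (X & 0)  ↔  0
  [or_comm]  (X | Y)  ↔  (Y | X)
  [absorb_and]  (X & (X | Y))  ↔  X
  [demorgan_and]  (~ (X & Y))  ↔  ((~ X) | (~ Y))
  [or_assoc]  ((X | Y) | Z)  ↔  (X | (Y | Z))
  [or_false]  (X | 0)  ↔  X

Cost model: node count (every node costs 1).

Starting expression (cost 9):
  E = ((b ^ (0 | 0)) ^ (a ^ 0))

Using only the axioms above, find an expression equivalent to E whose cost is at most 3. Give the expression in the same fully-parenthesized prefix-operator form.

(b ^ a)   [cost 3]

(1) (0 | 0)  =[or_false →]=  0    ⊢ ((b ^ 0) ^ (a ^ 0))
(2) (a ^ 0)  =[xor_false →]=  a    ⊢ ((b ^ 0) ^ a)
(3) (b ^ 0)  =[xor_false →]=  b    ⊢ cost 3, within 3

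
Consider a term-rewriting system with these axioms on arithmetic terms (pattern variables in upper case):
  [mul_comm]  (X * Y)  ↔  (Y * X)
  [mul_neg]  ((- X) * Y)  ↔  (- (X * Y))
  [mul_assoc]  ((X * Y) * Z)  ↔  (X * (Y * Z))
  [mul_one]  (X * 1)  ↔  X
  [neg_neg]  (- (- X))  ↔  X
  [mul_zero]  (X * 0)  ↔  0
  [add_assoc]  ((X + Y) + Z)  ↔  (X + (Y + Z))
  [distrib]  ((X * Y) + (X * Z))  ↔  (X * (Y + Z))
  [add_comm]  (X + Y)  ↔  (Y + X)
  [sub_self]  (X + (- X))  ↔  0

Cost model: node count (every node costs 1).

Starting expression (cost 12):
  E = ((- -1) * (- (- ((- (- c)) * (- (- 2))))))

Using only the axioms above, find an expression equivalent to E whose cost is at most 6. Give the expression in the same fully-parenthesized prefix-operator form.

step 1: neg_neg (→) rewrites (- (- ((- (- c)) * (- (- 2))))) into ((- (- c)) * (- (- 2))), now ((- -1) * ((- (- c)) * (- (- 2))))
step 2: neg_neg (→) rewrites (- (- 2)) into 2, now ((- -1) * ((- (- c)) * 2))
step 3: mul_comm (→) rewrites ((- -1) * ((- (- c)) * 2)) into (((- (- c)) * 2) * (- -1))
step 4: neg_neg (→) rewrites (- (- c)) into c, reaching cost 6 (bound 6)

((c * 2) * (- -1))   [cost 6]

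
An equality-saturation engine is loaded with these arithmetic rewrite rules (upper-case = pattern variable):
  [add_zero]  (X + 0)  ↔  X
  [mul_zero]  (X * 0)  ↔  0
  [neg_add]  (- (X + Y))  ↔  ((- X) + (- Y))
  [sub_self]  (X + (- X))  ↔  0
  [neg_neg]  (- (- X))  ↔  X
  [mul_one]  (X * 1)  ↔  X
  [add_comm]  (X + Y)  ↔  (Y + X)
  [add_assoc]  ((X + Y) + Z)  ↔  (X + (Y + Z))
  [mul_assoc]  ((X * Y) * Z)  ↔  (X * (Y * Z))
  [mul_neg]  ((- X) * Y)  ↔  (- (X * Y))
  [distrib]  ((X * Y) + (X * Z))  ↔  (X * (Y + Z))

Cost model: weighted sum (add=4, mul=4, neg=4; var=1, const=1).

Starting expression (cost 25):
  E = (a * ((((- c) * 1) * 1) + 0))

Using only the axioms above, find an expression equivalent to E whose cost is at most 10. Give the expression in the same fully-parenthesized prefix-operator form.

1. [mul_one →] (((- c) * 1) * 1)  →  ((- c) * 1);  E = (a * (((- c) * 1) + 0))
2. [add_zero →] (((- c) * 1) + 0)  →  ((- c) * 1);  E = (a * ((- c) * 1))
3. [mul_one →] ((- c) * 1)  →  (- c);  cost 10 ≤ 10, done

(a * (- c))   [cost 10]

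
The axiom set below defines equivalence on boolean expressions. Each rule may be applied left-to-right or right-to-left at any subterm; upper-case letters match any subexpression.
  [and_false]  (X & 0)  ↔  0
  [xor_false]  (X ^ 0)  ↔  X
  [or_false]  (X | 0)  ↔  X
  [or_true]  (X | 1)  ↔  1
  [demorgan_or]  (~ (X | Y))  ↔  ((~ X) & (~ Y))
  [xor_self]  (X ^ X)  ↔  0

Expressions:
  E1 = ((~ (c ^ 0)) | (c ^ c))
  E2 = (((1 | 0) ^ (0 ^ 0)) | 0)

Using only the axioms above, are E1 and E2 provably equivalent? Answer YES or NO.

Every axiom is a valid identity, so a rewrite proof would force E1 and E2 to agree under every assignment.
At c=1: E1 = 0 but E2 = 1; they differ, so no derivation exists.

NO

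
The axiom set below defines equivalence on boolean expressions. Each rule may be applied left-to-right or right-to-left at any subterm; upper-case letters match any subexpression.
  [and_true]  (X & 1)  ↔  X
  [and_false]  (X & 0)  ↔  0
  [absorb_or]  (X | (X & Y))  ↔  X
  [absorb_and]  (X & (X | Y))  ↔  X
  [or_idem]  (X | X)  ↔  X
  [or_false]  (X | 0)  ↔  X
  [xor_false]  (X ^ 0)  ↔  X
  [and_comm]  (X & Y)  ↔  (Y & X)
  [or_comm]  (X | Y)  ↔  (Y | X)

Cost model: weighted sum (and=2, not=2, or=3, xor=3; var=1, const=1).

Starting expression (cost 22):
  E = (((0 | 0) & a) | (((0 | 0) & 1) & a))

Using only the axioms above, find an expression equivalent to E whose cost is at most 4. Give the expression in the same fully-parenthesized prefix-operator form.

1. [and_true →] ((0 | 0) & 1)  →  (0 | 0);  E = (((0 | 0) & a) | ((0 | 0) & a))
2. [or_idem →] (((0 | 0) & a) | ((0 | 0) & a))  →  ((0 | 0) & a)
3. [or_idem →] (0 | 0)  →  0;  cost 4 ≤ 4, done

(0 & a)   [cost 4]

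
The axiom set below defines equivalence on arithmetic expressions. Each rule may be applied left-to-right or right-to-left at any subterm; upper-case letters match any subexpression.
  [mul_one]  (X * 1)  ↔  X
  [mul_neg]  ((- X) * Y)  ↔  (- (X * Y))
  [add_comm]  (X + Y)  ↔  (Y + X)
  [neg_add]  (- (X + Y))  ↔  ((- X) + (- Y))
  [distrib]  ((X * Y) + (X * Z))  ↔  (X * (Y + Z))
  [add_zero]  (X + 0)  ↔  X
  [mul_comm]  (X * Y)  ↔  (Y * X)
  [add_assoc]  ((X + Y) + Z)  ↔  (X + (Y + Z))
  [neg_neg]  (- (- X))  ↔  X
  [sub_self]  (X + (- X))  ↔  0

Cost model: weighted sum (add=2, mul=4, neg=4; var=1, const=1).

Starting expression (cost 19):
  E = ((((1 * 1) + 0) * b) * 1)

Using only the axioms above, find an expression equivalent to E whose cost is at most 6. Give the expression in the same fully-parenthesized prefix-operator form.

step 1: mul_one (→) rewrites (1 * 1) into 1, now (((1 + 0) * b) * 1)
step 2: add_zero (→) rewrites (1 + 0) into 1, now ((1 * b) * 1)
step 3: mul_one (→) rewrites ((1 * b) * 1) into (1 * b), reaching cost 6 (bound 6)

(1 * b)   [cost 6]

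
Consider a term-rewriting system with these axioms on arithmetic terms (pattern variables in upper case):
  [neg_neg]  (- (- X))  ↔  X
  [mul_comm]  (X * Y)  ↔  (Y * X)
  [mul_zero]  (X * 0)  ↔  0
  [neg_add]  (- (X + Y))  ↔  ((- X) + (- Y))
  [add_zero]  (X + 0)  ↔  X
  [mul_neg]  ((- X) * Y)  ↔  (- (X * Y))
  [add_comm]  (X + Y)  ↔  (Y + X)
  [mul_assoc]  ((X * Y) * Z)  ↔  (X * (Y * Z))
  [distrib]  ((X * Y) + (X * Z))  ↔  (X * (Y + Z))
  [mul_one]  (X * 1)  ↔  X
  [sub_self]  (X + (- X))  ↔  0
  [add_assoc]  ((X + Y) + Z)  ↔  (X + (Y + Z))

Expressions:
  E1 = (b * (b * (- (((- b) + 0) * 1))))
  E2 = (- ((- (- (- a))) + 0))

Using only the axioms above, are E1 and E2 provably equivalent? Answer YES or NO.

Every axiom is a valid identity, so a rewrite proof would force E1 and E2 to agree under every assignment.
At a=0, b=1: E1 = 1 but E2 = 0; they differ, so no derivation exists.

NO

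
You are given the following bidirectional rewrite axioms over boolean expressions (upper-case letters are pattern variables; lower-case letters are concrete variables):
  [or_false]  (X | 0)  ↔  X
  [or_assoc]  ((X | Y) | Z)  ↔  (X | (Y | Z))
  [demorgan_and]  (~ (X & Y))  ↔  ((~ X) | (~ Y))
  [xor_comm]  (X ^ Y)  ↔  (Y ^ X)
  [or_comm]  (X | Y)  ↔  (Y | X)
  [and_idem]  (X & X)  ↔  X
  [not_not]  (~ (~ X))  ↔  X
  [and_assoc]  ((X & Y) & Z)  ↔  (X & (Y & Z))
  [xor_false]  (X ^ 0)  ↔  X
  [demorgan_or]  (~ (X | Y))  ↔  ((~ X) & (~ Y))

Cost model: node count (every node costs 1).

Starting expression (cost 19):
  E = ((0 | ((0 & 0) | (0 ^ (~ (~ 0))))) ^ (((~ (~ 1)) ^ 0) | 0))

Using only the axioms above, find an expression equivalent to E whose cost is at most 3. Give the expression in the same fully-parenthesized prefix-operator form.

step 1: not_not (→) rewrites (~ (~ 0)) into 0, now ((0 | ((0 & 0) | (0 ^ 0))) ^ (((~ (~ 1)) ^ 0) | 0))
step 2: xor_false (→) rewrites ((~ (~ 1)) ^ 0) into (~ (~ 1)), now ((0 | ((0 & 0) | (0 ^ 0))) ^ ((~ (~ 1)) | 0))
step 3: xor_false (→) rewrites (0 ^ 0) into 0, now ((0 | ((0 & 0) | 0)) ^ ((~ (~ 1)) | 0))
step 4: or_false (→) rewrites ((0 & 0) | 0) into (0 & 0), now ((0 | (0 & 0)) ^ ((~ (~ 1)) | 0))
step 5: or_false (→) rewrites ((~ (~ 1)) | 0) into (~ (~ 1)), now ((0 | (0 & 0)) ^ (~ (~ 1)))
step 6: not_not (→) rewrites (~ (~ 1)) into 1, now ((0 | (0 & 0)) ^ 1)
step 7: and_idem (→) rewrites (0 & 0) into 0, now ((0 | 0) ^ 1)
step 8: or_false (→) rewrites (0 | 0) into 0, reaching cost 3 (bound 3)

(0 ^ 1)   [cost 3]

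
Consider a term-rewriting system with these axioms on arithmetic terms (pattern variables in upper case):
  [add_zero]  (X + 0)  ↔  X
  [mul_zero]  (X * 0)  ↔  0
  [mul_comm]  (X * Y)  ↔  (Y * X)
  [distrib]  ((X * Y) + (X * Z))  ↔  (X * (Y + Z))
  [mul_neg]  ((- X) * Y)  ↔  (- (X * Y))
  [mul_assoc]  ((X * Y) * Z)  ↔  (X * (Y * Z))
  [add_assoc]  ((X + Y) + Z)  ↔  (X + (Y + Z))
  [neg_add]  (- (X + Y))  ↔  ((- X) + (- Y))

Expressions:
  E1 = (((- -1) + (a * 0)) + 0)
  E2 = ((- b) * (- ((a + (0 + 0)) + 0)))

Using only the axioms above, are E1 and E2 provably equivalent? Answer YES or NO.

NO

The axioms are sound identities: if E1 ↔* E2 then E1 and E2 evaluate identically under any assignment.
Under a=0, b=0: E1 evaluates to 1, E2 to 0. Distinct ⇒ no rewrite sequence connects them.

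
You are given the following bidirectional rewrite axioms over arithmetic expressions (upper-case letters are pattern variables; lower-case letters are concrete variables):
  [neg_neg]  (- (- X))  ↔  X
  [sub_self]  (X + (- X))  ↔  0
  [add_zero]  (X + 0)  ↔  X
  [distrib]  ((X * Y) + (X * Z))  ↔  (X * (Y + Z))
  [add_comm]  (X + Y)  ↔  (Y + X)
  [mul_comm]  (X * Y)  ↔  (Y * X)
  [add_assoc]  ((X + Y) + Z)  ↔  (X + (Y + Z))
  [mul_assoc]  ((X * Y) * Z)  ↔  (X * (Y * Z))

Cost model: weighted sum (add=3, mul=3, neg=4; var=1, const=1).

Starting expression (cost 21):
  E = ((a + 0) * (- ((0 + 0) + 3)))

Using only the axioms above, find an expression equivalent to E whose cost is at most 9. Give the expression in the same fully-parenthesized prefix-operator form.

(a * (- 3))   [cost 9]

(1) (0 + 0)  =[add_zero →]=  0    ⊢ ((a + 0) * (- (0 + 3)))
(2) (a + 0)  =[add_zero →]=  a    ⊢ (a * (- (0 + 3)))
(3) (0 + 3)  =[add_comm →]=  (3 + 0)    ⊢ (a * (- (3 + 0)))
(4) (3 + 0)  =[add_zero →]=  3    ⊢ cost 9, within 9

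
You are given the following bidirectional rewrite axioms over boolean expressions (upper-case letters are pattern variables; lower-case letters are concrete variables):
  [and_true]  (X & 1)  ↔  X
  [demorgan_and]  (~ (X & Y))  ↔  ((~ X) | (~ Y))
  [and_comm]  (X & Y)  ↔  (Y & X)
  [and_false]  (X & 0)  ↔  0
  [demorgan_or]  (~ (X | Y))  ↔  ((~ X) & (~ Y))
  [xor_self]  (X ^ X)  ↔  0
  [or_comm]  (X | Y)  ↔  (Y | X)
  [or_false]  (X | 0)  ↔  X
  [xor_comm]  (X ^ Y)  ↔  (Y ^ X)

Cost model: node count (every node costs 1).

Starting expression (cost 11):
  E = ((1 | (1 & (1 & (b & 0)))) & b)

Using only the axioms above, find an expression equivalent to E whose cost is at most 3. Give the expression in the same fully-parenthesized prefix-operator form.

(1 & b)   [cost 3]

1. [and_false →] (b & 0)  →  0;  E = ((1 | (1 & (1 & 0))) & b)
2. [and_false →] (1 & 0)  →  0;  E = ((1 | (1 & 0)) & b)
3. [and_false →] (1 & 0)  →  0;  E = ((1 | 0) & b)
4. [or_false →] (1 | 0)  →  1;  cost 3 ≤ 3, done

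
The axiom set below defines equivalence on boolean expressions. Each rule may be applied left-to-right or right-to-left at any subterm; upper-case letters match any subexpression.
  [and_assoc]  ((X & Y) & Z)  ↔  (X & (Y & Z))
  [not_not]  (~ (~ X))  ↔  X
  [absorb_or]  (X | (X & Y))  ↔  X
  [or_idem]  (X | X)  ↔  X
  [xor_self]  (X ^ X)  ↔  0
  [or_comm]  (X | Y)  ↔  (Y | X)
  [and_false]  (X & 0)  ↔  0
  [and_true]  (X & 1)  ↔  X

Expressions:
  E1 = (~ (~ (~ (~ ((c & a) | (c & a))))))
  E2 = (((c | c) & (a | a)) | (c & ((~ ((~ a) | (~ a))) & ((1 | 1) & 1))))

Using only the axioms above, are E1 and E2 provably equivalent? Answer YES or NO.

YES

1. [or_idem →] ((c & a) | (c & a))  →  (c & a);  E1 = (~ (~ (~ (~ (c & a)))))
2. [not_not →] (~ (~ (c & a)))  →  (c & a);  E1 = (~ (~ (c & a)))
3. [not_not →] (~ (~ (c & a)))  →  (c & a)
4. [or_idem ←] (c & a)  →  ((c & a) | (c & a))
5. [and_true ←] a  →  (a & 1);  E1 = ((c & (a & 1)) | (c & a))
6. [or_idem ←] c  →  (c | c);  E1 = ((c & (a & 1)) | ((c | c) & a))
7. [or_idem ←] 1  →  (1 | 1);  E1 = ((c & (a & (1 | 1))) | ((c | c) & a))
8. [or_idem ←] a  →  (a | a);  E1 = ((c & (a & (1 | 1))) | ((c | c) & (a | a)))
9. [and_true ←] (1 | 1)  →  ((1 | 1) & 1);  E1 = ((c & (a & ((1 | 1) & 1))) | ((c | c) & (a | a)))
10. [or_comm →] ((c & (a & ((1 | 1) & 1))) | ((c | c) & (a | a)))  →  (((c | c) & (a | a)) | (c & (a & ((1 | 1) & 1))))
11. [not_not ←] a  →  (~ (~ a));  E1 = (((c | c) & (a | a)) | (c & ((~ (~ a)) & ((1 | 1) & 1))))
12. [or_idem ←] (~ a)  →  ((~ a) | (~ a));  this is E2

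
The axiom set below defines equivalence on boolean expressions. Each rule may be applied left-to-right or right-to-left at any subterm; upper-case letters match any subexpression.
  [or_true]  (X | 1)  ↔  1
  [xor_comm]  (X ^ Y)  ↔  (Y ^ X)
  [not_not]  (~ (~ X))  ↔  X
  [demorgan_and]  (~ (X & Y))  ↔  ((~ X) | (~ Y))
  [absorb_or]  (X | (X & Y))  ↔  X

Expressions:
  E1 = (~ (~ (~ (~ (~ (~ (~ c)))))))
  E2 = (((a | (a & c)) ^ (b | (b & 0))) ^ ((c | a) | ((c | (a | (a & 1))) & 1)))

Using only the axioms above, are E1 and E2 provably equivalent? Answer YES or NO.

Every axiom is a valid identity, so a rewrite proof would force E1 and E2 to agree under every assignment.
At a=0, b=0, c=0: E1 = 1 but E2 = 0; they differ, so no derivation exists.

NO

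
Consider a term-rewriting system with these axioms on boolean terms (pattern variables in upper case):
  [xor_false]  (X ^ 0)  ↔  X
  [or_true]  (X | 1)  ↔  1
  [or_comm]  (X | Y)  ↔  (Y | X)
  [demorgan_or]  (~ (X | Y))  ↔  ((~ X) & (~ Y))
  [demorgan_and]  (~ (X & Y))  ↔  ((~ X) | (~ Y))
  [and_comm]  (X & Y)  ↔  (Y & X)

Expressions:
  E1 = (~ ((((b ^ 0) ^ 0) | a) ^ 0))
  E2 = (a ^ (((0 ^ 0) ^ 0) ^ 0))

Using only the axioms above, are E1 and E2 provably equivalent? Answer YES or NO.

NO

All listed rules preserve value, hence provable equivalence implies equal values everywhere; look for a separating assignment.
a=0, b=0 gives E1 ↦ 1, E2 ↦ 0; values differ ⇒ not provably equivalent.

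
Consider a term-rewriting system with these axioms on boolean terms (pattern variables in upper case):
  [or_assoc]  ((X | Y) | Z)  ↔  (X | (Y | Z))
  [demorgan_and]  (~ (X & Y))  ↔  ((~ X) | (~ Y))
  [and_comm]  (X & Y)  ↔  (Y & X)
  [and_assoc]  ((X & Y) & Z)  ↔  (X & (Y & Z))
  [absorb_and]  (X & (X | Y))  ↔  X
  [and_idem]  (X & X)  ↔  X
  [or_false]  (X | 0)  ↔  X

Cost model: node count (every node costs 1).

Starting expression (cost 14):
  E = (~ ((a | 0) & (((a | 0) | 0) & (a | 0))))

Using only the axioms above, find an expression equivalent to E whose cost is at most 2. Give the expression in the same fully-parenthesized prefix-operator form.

(1) ((a | 0) | 0)  =[or_false →]=  (a | 0)    ⊢ (~ ((a | 0) & ((a | 0) & (a | 0))))
(2) ((a | 0) & (a | 0))  =[and_idem →]=  (a | 0)    ⊢ (~ ((a | 0) & (a | 0)))
(3) (a | 0)  =[or_false →]=  a    ⊢ (~ (a & (a | 0)))
(4) (a | 0)  =[or_false →]=  a    ⊢ (~ (a & a))
(5) (a & a)  =[and_idem →]=  a    ⊢ cost 2, within 2

(~ a)   [cost 2]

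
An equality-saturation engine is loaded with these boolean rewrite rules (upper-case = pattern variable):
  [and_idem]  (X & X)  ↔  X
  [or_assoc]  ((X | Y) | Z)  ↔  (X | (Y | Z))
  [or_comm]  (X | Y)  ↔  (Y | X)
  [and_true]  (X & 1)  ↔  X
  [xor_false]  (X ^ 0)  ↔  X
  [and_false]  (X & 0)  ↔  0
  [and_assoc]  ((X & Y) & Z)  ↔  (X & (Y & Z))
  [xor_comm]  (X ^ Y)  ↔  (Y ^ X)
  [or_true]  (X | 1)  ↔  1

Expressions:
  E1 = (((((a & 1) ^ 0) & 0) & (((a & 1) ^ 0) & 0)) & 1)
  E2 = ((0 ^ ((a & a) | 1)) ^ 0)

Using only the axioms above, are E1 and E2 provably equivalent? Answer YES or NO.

Every axiom is a valid identity, so a rewrite proof would force E1 and E2 to agree under every assignment.
At a=0: E1 = 0 but E2 = 1; they differ, so no derivation exists.

NO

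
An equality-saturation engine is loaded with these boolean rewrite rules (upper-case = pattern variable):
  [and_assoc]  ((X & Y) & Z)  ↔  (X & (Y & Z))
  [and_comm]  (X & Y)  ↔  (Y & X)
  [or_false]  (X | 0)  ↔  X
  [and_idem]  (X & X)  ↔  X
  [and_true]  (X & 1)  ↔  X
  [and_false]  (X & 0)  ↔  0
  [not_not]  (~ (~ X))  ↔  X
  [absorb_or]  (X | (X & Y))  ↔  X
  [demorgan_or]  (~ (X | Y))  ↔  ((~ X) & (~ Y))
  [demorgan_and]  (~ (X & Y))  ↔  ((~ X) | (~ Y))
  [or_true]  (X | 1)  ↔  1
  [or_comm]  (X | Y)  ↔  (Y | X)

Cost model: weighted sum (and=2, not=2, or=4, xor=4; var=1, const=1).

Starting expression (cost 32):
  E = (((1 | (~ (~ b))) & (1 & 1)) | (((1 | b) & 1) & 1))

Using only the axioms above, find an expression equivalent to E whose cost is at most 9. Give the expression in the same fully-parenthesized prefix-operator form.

(1) (~ (~ b))  =[not_not →]=  b    ⊢ (((1 | b) & (1 & 1)) | (((1 | b) & 1) & 1))
(2) (1 & 1)  =[and_true →]=  1    ⊢ (((1 | b) & 1) | (((1 | b) & 1) & 1))
(3) (((1 | b) & 1) | (((1 | b) & 1) & 1))  =[absorb_or →]=  ((1 | b) & 1)    ⊢ cost 9, within 9

((1 | b) & 1)   [cost 9]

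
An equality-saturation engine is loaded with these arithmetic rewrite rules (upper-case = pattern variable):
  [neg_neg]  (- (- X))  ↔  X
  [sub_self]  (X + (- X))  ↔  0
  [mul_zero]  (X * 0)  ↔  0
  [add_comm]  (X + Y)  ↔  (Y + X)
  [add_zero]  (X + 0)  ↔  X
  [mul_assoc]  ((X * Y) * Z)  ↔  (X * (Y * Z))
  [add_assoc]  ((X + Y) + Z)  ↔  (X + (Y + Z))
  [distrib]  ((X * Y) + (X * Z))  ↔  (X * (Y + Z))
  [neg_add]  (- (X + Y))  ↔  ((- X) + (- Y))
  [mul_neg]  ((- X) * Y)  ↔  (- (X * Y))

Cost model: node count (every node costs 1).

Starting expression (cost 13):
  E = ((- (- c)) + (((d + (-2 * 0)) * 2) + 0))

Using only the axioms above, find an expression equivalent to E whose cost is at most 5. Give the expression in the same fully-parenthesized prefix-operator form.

1. [mul_zero →] (-2 * 0)  →  0;  E = ((- (- c)) + (((d + 0) * 2) + 0))
2. [add_zero →] (((d + 0) * 2) + 0)  →  ((d + 0) * 2);  E = ((- (- c)) + ((d + 0) * 2))
3. [neg_neg →] (- (- c))  →  c;  E = (c + ((d + 0) * 2))
4. [add_zero →] (d + 0)  →  d;  cost 5 ≤ 5, done

(c + (d * 2))   [cost 5]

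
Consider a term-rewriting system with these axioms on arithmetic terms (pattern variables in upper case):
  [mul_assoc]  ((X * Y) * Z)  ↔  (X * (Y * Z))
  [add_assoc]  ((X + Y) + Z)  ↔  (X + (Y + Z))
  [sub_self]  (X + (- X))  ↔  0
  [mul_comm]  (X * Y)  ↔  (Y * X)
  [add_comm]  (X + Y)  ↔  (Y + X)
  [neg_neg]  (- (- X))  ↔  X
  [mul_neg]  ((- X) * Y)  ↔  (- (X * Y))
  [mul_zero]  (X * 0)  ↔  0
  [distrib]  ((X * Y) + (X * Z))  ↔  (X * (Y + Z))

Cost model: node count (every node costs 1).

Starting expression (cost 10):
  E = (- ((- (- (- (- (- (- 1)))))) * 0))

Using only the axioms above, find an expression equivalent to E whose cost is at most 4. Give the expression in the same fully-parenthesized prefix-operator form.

(1) (- (- (- 1)))  =[neg_neg →]=  (- 1)    ⊢ (- ((- (- (- (- 1)))) * 0))
(2) (- (- (- (- 1))))  =[neg_neg →]=  (- (- 1))    ⊢ (- ((- (- 1)) * 0))
(3) (- (- 1))  =[neg_neg →]=  1    ⊢ cost 4, within 4

(- (1 * 0))   [cost 4]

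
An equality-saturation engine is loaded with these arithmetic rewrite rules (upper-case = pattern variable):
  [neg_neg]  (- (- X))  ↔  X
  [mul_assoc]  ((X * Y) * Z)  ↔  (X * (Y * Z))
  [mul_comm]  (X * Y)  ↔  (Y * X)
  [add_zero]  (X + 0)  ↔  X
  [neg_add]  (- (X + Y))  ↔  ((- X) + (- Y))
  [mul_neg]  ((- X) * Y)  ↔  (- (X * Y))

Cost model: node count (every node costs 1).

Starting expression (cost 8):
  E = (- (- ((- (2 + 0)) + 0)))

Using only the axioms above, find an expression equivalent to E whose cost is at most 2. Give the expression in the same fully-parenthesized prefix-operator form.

(- 2)   [cost 2]

(1) (- (- ((- (2 + 0)) + 0)))  =[neg_neg →]=  ((- (2 + 0)) + 0)
(2) (2 + 0)  =[add_zero →]=  2    ⊢ ((- 2) + 0)
(3) ((- 2) + 0)  =[add_zero →]=  (- 2)    ⊢ cost 2, within 2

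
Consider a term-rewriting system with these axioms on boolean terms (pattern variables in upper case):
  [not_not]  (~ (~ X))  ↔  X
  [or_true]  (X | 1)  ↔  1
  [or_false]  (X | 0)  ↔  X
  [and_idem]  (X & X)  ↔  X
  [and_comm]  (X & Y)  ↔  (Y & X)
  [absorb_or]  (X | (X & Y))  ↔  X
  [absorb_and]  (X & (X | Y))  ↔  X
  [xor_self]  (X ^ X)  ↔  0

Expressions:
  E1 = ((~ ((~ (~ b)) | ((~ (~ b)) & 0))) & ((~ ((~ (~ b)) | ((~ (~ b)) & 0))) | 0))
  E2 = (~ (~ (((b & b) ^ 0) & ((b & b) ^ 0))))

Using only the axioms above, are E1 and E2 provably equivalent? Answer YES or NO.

Every axiom is a valid identity, so a rewrite proof would force E1 and E2 to agree under every assignment.
At b=0: E1 = 1 but E2 = 0; they differ, so no derivation exists.

NO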